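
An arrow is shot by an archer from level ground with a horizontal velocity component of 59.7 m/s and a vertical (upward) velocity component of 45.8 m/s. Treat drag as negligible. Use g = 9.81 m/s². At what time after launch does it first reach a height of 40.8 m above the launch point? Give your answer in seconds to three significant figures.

Height y(t) = 45.80 t − 4.905 t² = 40.8 gives 4.905 t² − 45.80 t + 40.8 = 0.
Quadratic formula: t = (45.80 ± √1297.1) / 9.81 = (45.80 ± 36.02) / 9.81 → t = 0.9974 s or 8.340 s.
The first (ascending) time is 0.9974 s.

0.997 s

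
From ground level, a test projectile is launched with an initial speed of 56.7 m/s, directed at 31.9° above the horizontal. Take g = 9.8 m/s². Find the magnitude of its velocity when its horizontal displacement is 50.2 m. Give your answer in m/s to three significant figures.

Components: vₓ = 56.70 cos 31.9° = 48.14 m/s, v_y0 = 56.70 sin 31.9° = 29.96 m/s.
Time to reach x = 50.2 m: t = x/vₓ = 50.2/48.14 = 1.043 s.
Vertical velocity there: v_y = v_y0 − g t = 29.96 − 9.80 × 1.043 = 19.74 m/s.
Speed: √(vₓ² + v_y²) = √(48.14² + 19.74²) = 52.03 m/s.

52.0 m/s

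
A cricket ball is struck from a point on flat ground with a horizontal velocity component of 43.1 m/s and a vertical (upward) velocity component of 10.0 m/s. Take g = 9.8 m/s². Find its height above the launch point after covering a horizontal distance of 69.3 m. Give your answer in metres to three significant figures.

3.41 m

At x = 69.3 m, t = x/vₓ = 69.3/43.10 = 1.608 s.
Height: y = v_y0 t − ½ g t² = 10.00 × 1.608 − 4.900 × 1.608² = 16.08 − 12.67 = 3.411 m.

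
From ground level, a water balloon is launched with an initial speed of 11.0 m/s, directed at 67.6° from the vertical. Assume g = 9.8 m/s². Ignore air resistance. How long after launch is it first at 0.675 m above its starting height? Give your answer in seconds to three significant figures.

Horizontal component vₓ = 11.00 sin 67.6° = 10.17 m/s; vertical v_y0 = 11.00 cos 67.6° = 4.192 m/s.
Set y = v_y0 t − ½ g t² = 0.675: 4.900 t² − 4.192 t + 0.675 = 0.
Quadratic formula: t = (4.192 ± √4.3410) / 9.80 = (4.192 ± 2.083) / 9.80 → t = 0.2151 s or 0.6403 s.
The first (ascending) time is 0.2151 s.

0.215 s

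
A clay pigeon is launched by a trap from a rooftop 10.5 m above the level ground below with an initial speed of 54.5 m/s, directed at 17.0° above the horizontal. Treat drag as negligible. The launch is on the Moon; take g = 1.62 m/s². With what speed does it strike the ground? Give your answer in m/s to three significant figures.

Components: vₓ = 54.50 cos 17.0° = 52.12 m/s, v_y0 = 54.50 sin 17.0° = 15.93 m/s.
Vertical motion (up positive, ground at y = 0): 0.8100 t² − (15.93) t − 10.5 = 0, so t = (15.93 + √(15.93² + 2·1.62·10.5)) / 1.62 = (15.93 + 16.97) / 1.62 = 20.31 s.
Vertical velocity at impact: v_y = v_y0 − g t = 15.93 − 1.62 × 20.31 = −16.97 m/s.
Speed: |v| = √(vₓ² + v_y²) = √(52.12² + 16.97²) = 54.81 m/s.

54.8 m/s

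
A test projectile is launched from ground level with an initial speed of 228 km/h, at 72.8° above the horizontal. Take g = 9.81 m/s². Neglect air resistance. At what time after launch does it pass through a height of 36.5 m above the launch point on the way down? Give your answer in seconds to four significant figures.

11.70 s

Convert: 228 km/h = 228/3.6 = 63.33 m/s.
Horizontal component vₓ = 63.33 cos 72.8° = 18.73 m/s; vertical v_y0 = 63.33 sin 72.8° = 60.50 m/s.
Require v_y0 t − ½ g t² = 36.5, i.e. 4.905 t² − 60.50 t + 36.5 = 0.
t = [60.50 ± √(60.50² − 2·9.81·36.5)] / 9.81 = (60.50 ± 54.26) / 9.81, so t = 0.6361 s or t = 11.70 s.
The descending-branch root is 11.70 s.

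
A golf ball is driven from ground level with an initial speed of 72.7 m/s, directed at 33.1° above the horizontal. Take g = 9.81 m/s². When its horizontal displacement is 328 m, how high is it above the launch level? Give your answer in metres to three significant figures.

Horizontal component vₓ = 72.70 cos 33.1° = 60.90 m/s; vertical v_y0 = 72.70 sin 33.1° = 39.70 m/s.
x = vₓ t ⇒ t = 328/60.90 = 5.386 s.
Height: y = v_y0 t − ½ g t² = 39.70 × 5.386 − 4.905 × 5.386² = 213.8 − 142.3 = 71.55 m.

71.5 m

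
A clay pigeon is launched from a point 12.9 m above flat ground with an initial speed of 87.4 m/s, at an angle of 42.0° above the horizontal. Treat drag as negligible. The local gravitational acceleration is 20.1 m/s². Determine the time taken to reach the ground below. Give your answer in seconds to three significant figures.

6.03 s

Components: vₓ = 87.40 cos 42.0° = 64.95 m/s, v_y0 = 87.40 sin 42.0° = 58.48 m/s.
With up positive and y = 0 at the ground: y(t) = 12.9 + (58.48) t − 10.05 t². Setting y = 0 and taking the positive root: t = [58.48 + √(58.48² + 2·20.1·12.9)] / 20.1 = (58.48 + 62.76) / 20.1 = 6.032 s.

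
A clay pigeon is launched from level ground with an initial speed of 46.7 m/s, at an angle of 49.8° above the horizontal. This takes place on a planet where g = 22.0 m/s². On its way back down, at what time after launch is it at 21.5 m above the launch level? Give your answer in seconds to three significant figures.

2.44 s

Horizontal component vₓ = 46.70 cos 49.8° = 30.14 m/s; vertical v_y0 = 46.70 sin 49.8° = 35.67 m/s.
Require v_y0 t − ½ g t² = 21.5, i.e. 11.00 t² − 35.67 t + 21.5 = 0.
t = [35.67 ± √(35.67² − 2·22.0·21.5)] / 22.0 = (35.67 ± 18.06) / 22.0, so t = 0.8003 s or t = 2.442 s.
The descending-branch root is 2.442 s.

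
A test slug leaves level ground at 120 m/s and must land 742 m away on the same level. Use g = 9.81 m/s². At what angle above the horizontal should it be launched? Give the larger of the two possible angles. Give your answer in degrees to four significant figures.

R = v₀² sin 2θ / g gives sin 2θ = gR/v₀² = 9.81·742/120² = 0.5055.
2θ = 30.36° or 180° − 30.36° = 149.6°, so θ = 15.18° or 74.82°.
The larger angle is 74.82°.

74.82°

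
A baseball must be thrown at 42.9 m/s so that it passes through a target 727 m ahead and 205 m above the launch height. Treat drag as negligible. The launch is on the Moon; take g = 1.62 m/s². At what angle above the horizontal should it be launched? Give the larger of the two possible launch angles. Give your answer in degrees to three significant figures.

66.6°

Trajectory: y = x tanθ − g x² (1 + tan²θ)/(2v₀²). With x = 727, y = 205, v₀ = 42.9, g = 1.62:
232.6 tan²θ − 727 tanθ + (437.6) = 0.
tanθ = [727 ± √(727² − 4 × 232.6 × (437.6))] / (2 × 232.6) = (727 ± 348.3) / 465.2, giving tanθ = 0.8139 or 2.311.
θ = 39.14° or 66.60°; the larger is 66.60°.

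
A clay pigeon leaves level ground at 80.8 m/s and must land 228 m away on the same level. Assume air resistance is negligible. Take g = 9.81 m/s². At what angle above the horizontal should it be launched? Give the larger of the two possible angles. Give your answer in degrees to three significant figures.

Level-ground range R = v₀² sin(2θ)/g ⇒ sin(2θ) = gR/v₀² = 9.81 × 228 / 80.8² = 0.3426.
2θ = 20.04° or 180° − 20.04° = 160.0°, so θ = 10.02° or 79.98°.
The larger angle is 79.98°.

80.0°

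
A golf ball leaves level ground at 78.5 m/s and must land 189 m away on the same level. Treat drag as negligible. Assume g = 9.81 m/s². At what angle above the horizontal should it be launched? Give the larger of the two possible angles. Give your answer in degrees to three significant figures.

81.2°

Level-ground range R = v₀² sin(2θ)/g ⇒ sin(2θ) = gR/v₀² = 9.81 × 189 / 78.5² = 0.3009.
2θ = 17.51° or 180° − 17.51° = 162.5°, so θ = 8.755° or 81.24°.
The larger angle is 81.24°.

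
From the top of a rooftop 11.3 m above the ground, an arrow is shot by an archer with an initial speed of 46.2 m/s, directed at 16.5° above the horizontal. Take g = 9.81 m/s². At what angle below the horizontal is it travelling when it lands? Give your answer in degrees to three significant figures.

Resolve: vₓ = 46.20 cos 16.5° = 44.30 m/s and v_y0 = 46.20 sin 16.5° = 13.12 m/s.
Vertical motion (up positive, ground at y = 0): 4.905 t² − (13.12) t − 11.3 = 0, so t = (13.12 + √(13.12² + 2·9.81·11.3)) / 9.81 = (13.12 + 19.85) / 9.81 = 3.361 s.
At impact: v_y = v_y0 − g t = −19.85 m/s; vₓ = 44.30 m/s.
Angle below horizontal: arctan(|v_y|/vₓ) = arctan(19.85/44.30) = 24.13°.

24.1°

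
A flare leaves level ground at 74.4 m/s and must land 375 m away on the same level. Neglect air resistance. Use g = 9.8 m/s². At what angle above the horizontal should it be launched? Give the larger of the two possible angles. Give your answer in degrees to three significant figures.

Level-ground range R = v₀² sin(2θ)/g ⇒ sin(2θ) = gR/v₀² = 9.80 × 375 / 74.4² = 0.6639.
2θ = 41.60° or 180° − 41.60° = 138.4°, so θ = 20.80° or 69.20°.
The larger angle is 69.20°.

69.2°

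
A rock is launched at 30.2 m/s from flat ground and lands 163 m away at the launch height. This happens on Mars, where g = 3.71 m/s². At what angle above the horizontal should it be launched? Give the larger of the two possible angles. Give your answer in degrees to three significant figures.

69.2°

Level-ground range R = v₀² sin(2θ)/g ⇒ sin(2θ) = gR/v₀² = 3.71 × 163 / 30.2² = 0.6631.
2θ = 41.53° or 180° − 41.53° = 138.5°, so θ = 20.77° or 69.23°.
The larger angle is 69.23°.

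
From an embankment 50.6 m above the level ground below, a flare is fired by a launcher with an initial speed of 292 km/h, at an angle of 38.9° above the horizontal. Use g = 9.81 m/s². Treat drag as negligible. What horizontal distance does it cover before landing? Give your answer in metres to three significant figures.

Convert: 292 km/h = 292/3.6 = 81.11 m/s.
Resolve: vₓ = 81.11 cos 38.9° = 63.12 m/s and v_y0 = 81.11 sin 38.9° = 50.93 m/s.
Vertical motion (up positive, ground at y = 0): 4.905 t² − (50.93) t − 50.6 = 0, so t = (50.93 + √(50.93² + 2·9.81·50.6)) / 9.81 = (50.93 + 59.89) / 9.81 = 11.30 s.
Horizontal distance: R = vₓ t = 63.12 × 11.30 = 713.1 m.

713 m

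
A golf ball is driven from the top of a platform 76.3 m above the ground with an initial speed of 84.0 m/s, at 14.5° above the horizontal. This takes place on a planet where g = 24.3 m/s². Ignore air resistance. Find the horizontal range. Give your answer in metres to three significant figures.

286 m

vₓ = 84.00 cos 14.5° = 81.32 m/s; v_y0 = 84.00 sin 14.5° = 21.03 m/s.
The projectile lands when y = 76.3 + (21.03) t − ½·24.3·t² = 0. Positive root: t = (21.03 + √(21.03² + 2·24.3·76.3)) / 24.3 = (21.03 + 64.42) / 24.3 = 3.517 s.
Horizontal distance: R = vₓ t = 81.32 × 3.517 = 286.0 m.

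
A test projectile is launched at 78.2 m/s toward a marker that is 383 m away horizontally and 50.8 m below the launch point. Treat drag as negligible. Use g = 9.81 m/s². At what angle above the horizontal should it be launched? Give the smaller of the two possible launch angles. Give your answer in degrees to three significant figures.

Trajectory: y = x tanθ − g x² (1 + tan²θ)/(2v₀²). With x = 383, y = −50.8, v₀ = 78.2, g = 9.81:
117.7 tan²θ − 383 tanθ + (66.86) = 0.
tanθ = [383 ± √(383² − 4 × 117.7 × (66.86))] / (2 × 117.7) = (383 ± 339.4) / 235.3, giving tanθ = 0.1851 or 3.070.
θ = 10.49° or 71.96°; the smaller is 10.49°.

10.5°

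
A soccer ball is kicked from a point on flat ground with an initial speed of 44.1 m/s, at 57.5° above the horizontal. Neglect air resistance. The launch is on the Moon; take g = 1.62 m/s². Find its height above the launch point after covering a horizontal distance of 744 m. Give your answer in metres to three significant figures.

369 m

Components: vₓ = 44.10 cos 57.5° = 23.69 m/s, v_y0 = 44.10 sin 57.5° = 37.19 m/s.
At x = 744 m, t = x/vₓ = 744/23.69 = 31.40 s.
Height: y = v_y0 t − ½ g t² = 37.19 × 31.40 − 0.8100 × 31.40² = 1168 − 798.6 = 369.3 m.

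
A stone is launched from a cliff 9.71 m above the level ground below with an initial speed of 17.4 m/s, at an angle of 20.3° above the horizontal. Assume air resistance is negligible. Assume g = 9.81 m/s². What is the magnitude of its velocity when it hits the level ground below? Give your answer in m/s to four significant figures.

Horizontal component vₓ = 17.40 cos 20.3° = 16.32 m/s; vertical v_y0 = 17.40 sin 20.3° = 6.037 m/s.
Vertical motion (up positive, ground at y = 0): 4.905 t² − (6.037) t − 9.71 = 0, so t = (6.037 + √(6.037² + 2·9.81·9.71)) / 9.81 = (6.037 + 15.06) / 9.81 = 2.151 s.
Vertical velocity at impact: v_y = v_y0 − g t = 6.037 − 9.81 × 2.151 = −15.06 m/s.
Speed: |v| = √(vₓ² + v_y²) = √(16.32² + 15.06²) = 22.21 m/s.

22.21 m/s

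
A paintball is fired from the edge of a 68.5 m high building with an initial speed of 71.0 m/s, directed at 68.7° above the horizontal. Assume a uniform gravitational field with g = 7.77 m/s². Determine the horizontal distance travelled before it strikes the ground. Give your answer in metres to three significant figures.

464 m

Components: vₓ = 71.00 cos 68.7° = 25.79 m/s, v_y0 = 71.00 sin 68.7° = 66.15 m/s.
Vertical motion (up positive, ground at y = 0): 3.885 t² − (66.15) t − 68.5 = 0, so t = (66.15 + √(66.15² + 2·7.77·68.5)) / 7.77 = (66.15 + 73.76) / 7.77 = 18.01 s.
Horizontal distance: R = vₓ t = 25.79 × 18.01 = 464.4 m.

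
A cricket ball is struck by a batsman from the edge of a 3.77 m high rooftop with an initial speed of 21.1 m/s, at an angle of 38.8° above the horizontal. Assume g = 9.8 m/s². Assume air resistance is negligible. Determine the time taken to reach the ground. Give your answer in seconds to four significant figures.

Horizontal component vₓ = 21.10 cos 38.8° = 16.44 m/s; vertical v_y0 = 21.10 sin 38.8° = 13.22 m/s.
With up positive and y = 0 at the ground: y(t) = 3.77 + (13.22) t − 4.900 t². Setting y = 0 and taking the positive root: t = [13.22 + √(13.22² + 2·9.80·3.77)] / 9.80 = (13.22 + 15.77) / 9.80 = 2.958 s.

2.958 s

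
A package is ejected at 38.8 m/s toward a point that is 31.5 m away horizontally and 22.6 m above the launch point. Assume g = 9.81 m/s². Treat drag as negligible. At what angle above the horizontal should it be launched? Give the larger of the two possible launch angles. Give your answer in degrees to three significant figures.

Trajectory: y = x tanθ − g x² (1 + tan²θ)/(2v₀²). With x = 31.5, y = 22.6, v₀ = 38.8, g = 9.81:
3.233 tan²θ − 31.5 tanθ + (25.83) = 0.
tanθ = [31.5 ± √(31.5² − 4 × 3.233 × (25.83))] / (2 × 3.233) = (31.5 ± 25.66) / 6.466, giving tanθ = 0.9040 or 8.840.
θ = 42.11° or 83.55°; the larger is 83.55°.

83.5°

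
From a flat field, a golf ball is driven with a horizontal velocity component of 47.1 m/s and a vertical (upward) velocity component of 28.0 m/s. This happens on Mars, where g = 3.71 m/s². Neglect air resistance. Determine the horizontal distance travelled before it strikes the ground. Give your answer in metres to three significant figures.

Flight time T = 2 v_y0 / g = 15.09 s.
Range: R = vₓ T = 47.10 × 15.09 = 710.9 m.

711 m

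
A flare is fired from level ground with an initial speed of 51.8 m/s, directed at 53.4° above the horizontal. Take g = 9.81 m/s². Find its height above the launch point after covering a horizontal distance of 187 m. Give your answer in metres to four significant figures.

Components: vₓ = 51.80 cos 53.4° = 30.88 m/s, v_y0 = 51.80 sin 53.4° = 41.59 m/s.
Time to reach x = 187 m: t = x/vₓ = 187/30.88 = 6.055 s.
Height: y = v_y0 t − ½ g t² = 41.59 × 6.055 − 4.905 × 6.055² = 251.8 − 179.8 = 71.97 m.

71.97 m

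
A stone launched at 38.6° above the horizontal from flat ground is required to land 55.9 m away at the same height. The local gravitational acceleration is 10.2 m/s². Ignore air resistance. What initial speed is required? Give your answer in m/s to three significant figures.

24.2 m/s

Level-ground range: R = v₀² sin(2θ)/g, so v₀ = √(gR / sin 2θ).
v₀ = √(10.2 × 55.9 / sin 77.20°) = √(570.2 / 0.9751) = √584.71 = 24.18 m/s.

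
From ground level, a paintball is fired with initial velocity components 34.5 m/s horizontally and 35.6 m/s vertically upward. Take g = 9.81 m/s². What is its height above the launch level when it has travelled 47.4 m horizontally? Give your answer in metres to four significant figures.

At x = 47.4 m, t = x/vₓ = 47.4/34.50 = 1.374 s.
Height: y = v_y0 t − ½ g t² = 35.60 × 1.374 − 4.905 × 1.374² = 48.91 − 9.259 = 39.65 m.

39.65 m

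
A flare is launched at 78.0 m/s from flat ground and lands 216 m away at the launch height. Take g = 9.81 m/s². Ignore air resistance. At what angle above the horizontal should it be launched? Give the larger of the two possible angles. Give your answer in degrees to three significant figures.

Level-ground range R = v₀² sin(2θ)/g ⇒ sin(2θ) = gR/v₀² = 9.81 × 216 / 78.0² = 0.3483.
2θ = 20.38° or 180° − 20.38° = 159.6°, so θ = 10.19° or 79.81°.
The larger angle is 79.81°.

79.8°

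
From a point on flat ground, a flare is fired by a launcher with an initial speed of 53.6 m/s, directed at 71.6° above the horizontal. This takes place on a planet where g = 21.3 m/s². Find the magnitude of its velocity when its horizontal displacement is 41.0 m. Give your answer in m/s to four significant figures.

16.94 m/s

Components: vₓ = 53.60 cos 71.6° = 16.92 m/s, v_y0 = 53.60 sin 71.6° = 50.86 m/s.
At x = 41.0 m, t = x/vₓ = 41.0/16.92 = 2.423 s.
Vertical velocity there: v_y = v_y0 − g t = 50.86 − 21.3 × 2.423 = −0.7574 m/s.
Speed: √(vₓ² + v_y²) = √(16.92² + 0.7574²) = 16.94 m/s.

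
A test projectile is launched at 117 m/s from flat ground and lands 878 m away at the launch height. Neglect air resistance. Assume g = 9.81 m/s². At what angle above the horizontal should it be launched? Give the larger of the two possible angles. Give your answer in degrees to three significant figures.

70.5°

From R = (v₀²/g) sin 2θ: sin 2θ = 9.81 × 878 / 13689 = 0.6292.
2θ = 38.99° or 180° − 38.99° = 141.0°, so θ = 19.50° or 70.50°.
The larger angle is 70.50°.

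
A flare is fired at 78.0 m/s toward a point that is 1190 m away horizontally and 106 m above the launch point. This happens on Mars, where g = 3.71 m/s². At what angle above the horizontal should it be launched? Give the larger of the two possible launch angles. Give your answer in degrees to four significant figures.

Trajectory: y = x tanθ − g x² (1 + tan²θ)/(2v₀²). With x = 1190, y = 106, v₀ = 78.0, g = 3.71:
431.8 tan²θ − 1190 tanθ + (537.8) = 0.
tanθ = [1190 ± √(1190² − 4 × 431.8 × (537.8))] / (2 × 431.8) = (1190 ± 698.1) / 863.5, giving tanθ = 0.5696 or 2.186.
θ = 29.67° or 65.42°; the larger is 65.42°.

65.42°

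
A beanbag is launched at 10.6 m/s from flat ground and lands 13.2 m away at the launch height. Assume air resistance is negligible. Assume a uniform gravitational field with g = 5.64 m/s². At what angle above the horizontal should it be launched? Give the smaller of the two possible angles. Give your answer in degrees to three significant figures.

Level-ground range R = v₀² sin(2θ)/g ⇒ sin(2θ) = gR/v₀² = 5.64 × 13.2 / 10.6² = 0.6626.
2θ = 41.50° or 180° − 41.50° = 138.5°, so θ = 20.75° or 69.25°.
The smaller angle is 20.75°.

20.7°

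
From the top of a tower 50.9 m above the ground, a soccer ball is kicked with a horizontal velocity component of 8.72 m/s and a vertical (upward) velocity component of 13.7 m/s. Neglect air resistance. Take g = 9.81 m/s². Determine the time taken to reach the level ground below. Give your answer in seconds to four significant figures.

Vertical motion (up positive, ground at y = 0): 4.905 t² − (13.70) t − 50.9 = 0, so t = (13.70 + √(13.70² + 2·9.81·50.9)) / 9.81 = (13.70 + 34.44) / 9.81 = 4.908 s.

4.908 s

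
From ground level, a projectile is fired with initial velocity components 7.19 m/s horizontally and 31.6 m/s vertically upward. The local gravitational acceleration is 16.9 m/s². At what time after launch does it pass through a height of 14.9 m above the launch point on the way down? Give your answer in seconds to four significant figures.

Require v_y0 t − ½ g t² = 14.9, i.e. 8.450 t² − 31.60 t + 14.9 = 0.
Quadratic formula: t = (31.60 ± √494.94) / 16.9 = (31.60 ± 22.25) / 16.9 → t = 0.5534 s or 3.186 s.
The descending-branch root is 3.186 s.

3.186 s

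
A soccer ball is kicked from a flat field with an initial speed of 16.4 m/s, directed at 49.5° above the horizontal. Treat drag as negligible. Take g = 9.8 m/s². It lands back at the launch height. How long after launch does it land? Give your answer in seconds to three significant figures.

Horizontal component vₓ = 16.40 cos 49.5° = 10.65 m/s; vertical v_y0 = 16.40 sin 49.5° = 12.47 m/s.
It returns to y = 0 when t = 2 v_y0 / g = 2(12.47)/9.80 = 2.545 s.

2.55 s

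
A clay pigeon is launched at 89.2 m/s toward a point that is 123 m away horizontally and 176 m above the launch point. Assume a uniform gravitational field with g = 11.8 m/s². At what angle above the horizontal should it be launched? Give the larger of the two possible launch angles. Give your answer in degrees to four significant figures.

Trajectory: y = x tanθ − g x² (1 + tan²θ)/(2v₀²). With x = 123, y = 176, v₀ = 89.2, g = 11.8:
11.22 tan²θ − 123 tanθ + (187.2) = 0.
tanθ = [123 ± √(123² − 4 × 11.22 × (187.2))] / (2 × 11.22) = (123 ± 82.02) / 22.44, giving tanθ = 1.826 or 9.138.
θ = 61.30° or 83.75°; the larger is 83.75°.

83.75°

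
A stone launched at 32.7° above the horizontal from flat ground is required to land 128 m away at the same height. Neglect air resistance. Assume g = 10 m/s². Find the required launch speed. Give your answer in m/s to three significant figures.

From R = (v₀² / g) sin 2θ: v₀ = √(gR / sin 2θ).
v₀ = √(10.0 × 128 / sin 65.40°) = √(1280 / 0.9092) = √1407.8 = 37.52 m/s.

37.5 m/s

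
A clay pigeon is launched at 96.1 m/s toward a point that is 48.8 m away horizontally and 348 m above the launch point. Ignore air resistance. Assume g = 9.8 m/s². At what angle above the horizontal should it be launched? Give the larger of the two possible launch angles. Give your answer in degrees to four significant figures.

88.03°

Trajectory: y = x tanθ − g x² (1 + tan²θ)/(2v₀²). With x = 48.8, y = 348, v₀ = 96.1, g = 9.80:
1.264 tan²θ − 48.8 tanθ + (349.3) = 0.
tanθ = [48.8 ± √(48.8² − 4 × 1.264 × (349.3))] / (2 × 1.264) = (48.8 ± 24.82) / 2.527, giving tanθ = 9.488 or 29.13.
θ = 83.98° or 88.03°; the larger is 88.03°.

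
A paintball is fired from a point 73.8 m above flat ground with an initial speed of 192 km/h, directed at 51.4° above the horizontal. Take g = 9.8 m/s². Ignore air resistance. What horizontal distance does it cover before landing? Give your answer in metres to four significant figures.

333.1 m

Convert: 192 km/h = 192/3.6 = 53.33 m/s.
vₓ = 53.33 cos 51.4° = 33.27 m/s; v_y0 = 53.33 sin 51.4° = 41.68 m/s.
With up positive and y = 0 at the ground: y(t) = 73.8 + (41.68) t − 4.900 t². Setting y = 0 and taking the positive root: t = [41.68 + √(41.68² + 2·9.80·73.8)] / 9.80 = (41.68 + 56.43) / 9.80 = 10.01 s.
Horizontal distance: R = vₓ t = 33.27 × 10.01 = 333.1 m.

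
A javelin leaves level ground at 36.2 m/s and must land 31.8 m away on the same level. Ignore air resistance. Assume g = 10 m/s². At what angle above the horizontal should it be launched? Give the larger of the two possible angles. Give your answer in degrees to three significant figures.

83.0°

From R = (v₀²/g) sin 2θ: sin 2θ = 10.0 × 31.8 / 1310.4 = 0.2427.
2θ = 14.04° or 180° − 14.04° = 166.0°, so θ = 7.022° or 82.98°.
The larger angle is 82.98°.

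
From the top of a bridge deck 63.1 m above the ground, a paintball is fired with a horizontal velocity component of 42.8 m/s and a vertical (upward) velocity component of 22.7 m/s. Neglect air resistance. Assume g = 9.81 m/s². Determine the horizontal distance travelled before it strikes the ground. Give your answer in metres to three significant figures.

With up positive and y = 0 at the ground: y(t) = 63.1 + (22.70) t − 4.905 t². Setting y = 0 and taking the positive root: t = [22.70 + √(22.70² + 2·9.81·63.1)] / 9.81 = (22.70 + 41.87) / 9.81 = 6.582 s.
Horizontal distance: R = vₓ t = 42.80 × 6.582 = 281.7 m.

282 m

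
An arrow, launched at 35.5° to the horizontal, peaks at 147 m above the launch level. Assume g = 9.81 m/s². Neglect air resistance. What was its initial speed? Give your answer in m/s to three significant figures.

At the peak v_y = 0, so v_y0 = √(2gH) = √(2 × 9.81 × 147) = 53.70 m/s.
v_y0 = v₀ sin θ ⇒ v₀ = 53.70 / sin 35.5° = 92.48 m/s.

92.5 m/s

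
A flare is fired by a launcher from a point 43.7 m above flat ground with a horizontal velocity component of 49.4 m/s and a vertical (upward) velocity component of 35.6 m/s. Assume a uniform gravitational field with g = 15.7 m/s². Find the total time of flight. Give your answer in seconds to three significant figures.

5.54 s

With up positive and y = 0 at the ground: y(t) = 43.7 + (35.60) t − 7.850 t². Setting y = 0 and taking the positive root: t = [35.60 + √(35.60² + 2·15.7·43.7)] / 15.7 = (35.60 + 51.38) / 15.7 = 5.540 s.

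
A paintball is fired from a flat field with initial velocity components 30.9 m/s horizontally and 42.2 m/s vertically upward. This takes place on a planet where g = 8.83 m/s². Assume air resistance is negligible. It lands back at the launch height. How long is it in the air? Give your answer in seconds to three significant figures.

9.56 s

Landing at launch height ⇒ T = 2 v_y0 / g = 2 × 42.20 / 8.83 = 9.558 s.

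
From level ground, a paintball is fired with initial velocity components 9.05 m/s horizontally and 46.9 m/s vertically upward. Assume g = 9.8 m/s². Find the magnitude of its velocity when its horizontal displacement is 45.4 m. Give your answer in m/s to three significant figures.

At x = 45.4 m, t = x/vₓ = 45.4/9.050 = 5.017 s.
Vertical velocity there: v_y = v_y0 − g t = 46.90 − 9.80 × 5.017 = −2.262 m/s.
Speed: √(vₓ² + v_y²) = √(9.050² + 2.262²) = 9.329 m/s.

9.33 m/s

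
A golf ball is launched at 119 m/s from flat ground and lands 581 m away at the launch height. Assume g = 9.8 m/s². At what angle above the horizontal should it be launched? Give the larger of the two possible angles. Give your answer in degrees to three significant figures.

78.1°

R = v₀² sin 2θ / g gives sin 2θ = gR/v₀² = 9.80·581/119² = 0.4021.
2θ = 23.71° or 180° − 23.71° = 156.3°, so θ = 11.85° or 78.15°.
The larger angle is 78.15°.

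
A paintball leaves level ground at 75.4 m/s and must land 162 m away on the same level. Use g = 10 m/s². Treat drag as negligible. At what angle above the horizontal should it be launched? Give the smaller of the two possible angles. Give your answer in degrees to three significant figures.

Level-ground range R = v₀² sin(2θ)/g ⇒ sin(2θ) = gR/v₀² = 10.0 × 162 / 75.4² = 0.2850.
2θ = 16.56° or 180° − 16.56° = 163.4°, so θ = 8.278° or 81.72°.
The smaller angle is 8.278°.

8.28°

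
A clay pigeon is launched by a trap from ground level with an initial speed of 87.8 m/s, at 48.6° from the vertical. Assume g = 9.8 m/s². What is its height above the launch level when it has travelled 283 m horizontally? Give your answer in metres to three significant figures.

159 m

Resolve: vₓ = 87.80 sin 48.6° = 65.86 m/s and v_y0 = 87.80 cos 48.6° = 58.06 m/s.
At x = 283 m, t = x/vₓ = 283/65.86 = 4.297 s.
Height: y = v_y0 t − ½ g t² = 58.06 × 4.297 − 4.900 × 4.297² = 249.5 − 90.48 = 159.0 m.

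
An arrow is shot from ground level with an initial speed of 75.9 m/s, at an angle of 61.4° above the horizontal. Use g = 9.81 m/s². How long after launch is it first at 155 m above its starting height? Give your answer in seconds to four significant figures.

Resolve: vₓ = 75.90 cos 61.4° = 36.33 m/s and v_y0 = 75.90 sin 61.4° = 66.64 m/s.
Set y = v_y0 t − ½ g t² = 155: 4.905 t² − 66.64 t + 155 = 0.
Quadratic formula: t = (66.64 ± √1399.6) / 9.81 = (66.64 ± 37.41) / 9.81 → t = 2.979 s or 10.61 s.
The first (ascending) time is 2.979 s.

2.979 s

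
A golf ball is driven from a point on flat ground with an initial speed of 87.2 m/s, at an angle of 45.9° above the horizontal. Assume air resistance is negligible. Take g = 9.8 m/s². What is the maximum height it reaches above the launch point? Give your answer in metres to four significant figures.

200.1 m

vₓ = 87.20 cos 45.9° = 60.68 m/s; v_y0 = 87.20 sin 45.9° = 62.62 m/s.
Peak height H = v_y0² / (2g) = 3921.3 / 19.60 = 200.1 m.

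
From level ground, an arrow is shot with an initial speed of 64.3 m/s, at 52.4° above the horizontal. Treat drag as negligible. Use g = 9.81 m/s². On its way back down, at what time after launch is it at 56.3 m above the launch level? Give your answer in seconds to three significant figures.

Components: vₓ = 64.30 cos 52.4° = 39.23 m/s, v_y0 = 64.30 sin 52.4° = 50.94 m/s.
Height y(t) = 50.94 t − 4.905 t² = 56.3 gives 4.905 t² − 50.94 t + 56.3 = 0.
Quadratic formula: t = (50.94 ± √1490.7) / 9.81 = (50.94 ± 38.61) / 9.81 → t = 1.257 s or 9.129 s.
The descending-branch root is 9.129 s.

9.13 s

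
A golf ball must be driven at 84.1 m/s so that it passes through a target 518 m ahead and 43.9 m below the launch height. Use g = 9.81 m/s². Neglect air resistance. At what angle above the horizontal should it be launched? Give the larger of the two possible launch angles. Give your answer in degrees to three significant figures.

68.0°

Trajectory: y = x tanθ − g x² (1 + tan²θ)/(2v₀²). With x = 518, y = −43.9, v₀ = 84.1, g = 9.81:
186.1 tan²θ − 518 tanθ + (142.2) = 0.
tanθ = [518 ± √(518² − 4 × 186.1 × (142.2))] / (2 × 186.1) = (518 ± 403.1) / 372.2, giving tanθ = 0.3087 or 2.475.
θ = 17.16° or 68.00°; the larger is 68.00°.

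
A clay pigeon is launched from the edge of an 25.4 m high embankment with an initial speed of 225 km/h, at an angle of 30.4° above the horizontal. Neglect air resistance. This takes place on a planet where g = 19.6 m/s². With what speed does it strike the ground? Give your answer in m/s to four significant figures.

Convert: 225 km/h = 225/3.6 = 62.50 m/s.
vₓ = 62.50 cos 30.4° = 53.91 m/s; v_y0 = 62.50 sin 30.4° = 31.63 m/s.
The projectile lands when y = 25.4 + (31.63) t − ½·19.6·t² = 0. Positive root: t = (31.63 + √(31.63² + 2·19.6·25.4)) / 19.6 = (31.63 + 44.68) / 19.6 = 3.893 s.
Vertical velocity at impact: v_y = v_y0 − g t = 31.63 − 19.6 × 3.893 = −44.68 m/s.
Speed: |v| = √(vₓ² + v_y²) = √(53.91² + 44.68²) = 70.01 m/s.

70.01 m/s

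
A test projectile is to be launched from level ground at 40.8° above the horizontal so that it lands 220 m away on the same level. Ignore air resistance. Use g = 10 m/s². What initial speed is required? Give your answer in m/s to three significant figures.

Level-ground range: R = v₀² sin(2θ)/g, so v₀ = √(gR / sin 2θ).
v₀ = √(10.0 × 220 / sin 81.60°) = √(2200 / 0.9893) = √2223.9 = 47.16 m/s.

47.2 m/s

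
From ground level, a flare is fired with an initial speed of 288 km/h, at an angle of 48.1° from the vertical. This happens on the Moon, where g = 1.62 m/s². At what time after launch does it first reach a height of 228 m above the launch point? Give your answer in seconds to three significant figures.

4.59 s

Convert: 288 km/h = 288/3.6 = 80.00 m/s.
Resolve: vₓ = 80.00 sin 48.1° = 59.54 m/s and v_y0 = 80.00 cos 48.1° = 53.43 m/s.
Height y(t) = 53.43 t − 0.8100 t² = 228 gives 0.8100 t² − 53.43 t + 228 = 0.
Quadratic formula: t = (53.43 ± √2115.7) / 1.62 = (53.43 ± 46.00) / 1.62 → t = 4.586 s or 61.37 s.
The first (ascending) time is 4.586 s.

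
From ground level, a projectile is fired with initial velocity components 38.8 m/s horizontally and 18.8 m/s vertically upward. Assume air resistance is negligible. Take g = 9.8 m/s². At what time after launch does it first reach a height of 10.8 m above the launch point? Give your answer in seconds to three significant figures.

Height y(t) = 18.80 t − 4.900 t² = 10.8 gives 4.900 t² − 18.80 t + 10.8 = 0.
Quadratic formula: t = (18.80 ± √141.76) / 9.80 = (18.80 ± 11.91) / 9.80 → t = 0.7034 s or 3.133 s.
The first (ascending) time is 0.7034 s.

0.703 s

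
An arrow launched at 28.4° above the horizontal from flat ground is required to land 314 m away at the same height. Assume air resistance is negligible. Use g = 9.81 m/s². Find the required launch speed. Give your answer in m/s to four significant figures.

60.67 m/s

From R = (v₀² / g) sin 2θ: v₀ = √(gR / sin 2θ).
v₀ = √(9.81 × 314 / sin 56.80°) = √(3080 / 0.8368) = √3681.3 = 60.67 m/s.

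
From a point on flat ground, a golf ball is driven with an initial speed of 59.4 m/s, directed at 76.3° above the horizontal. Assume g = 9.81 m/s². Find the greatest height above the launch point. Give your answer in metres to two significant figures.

170 m

Horizontal component vₓ = 59.40 cos 76.3° = 14.07 m/s; vertical v_y0 = 59.40 sin 76.3° = 57.71 m/s.
At the apex v_y = 0, so H = v_y0²/(2g) = 57.71²/19.62 = 169.7 m.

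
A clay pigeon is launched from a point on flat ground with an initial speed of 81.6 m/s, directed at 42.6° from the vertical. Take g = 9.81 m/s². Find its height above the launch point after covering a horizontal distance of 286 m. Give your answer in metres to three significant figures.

180 m

Components: vₓ = 81.60 sin 42.6° = 55.23 m/s, v_y0 = 81.60 cos 42.6° = 60.07 m/s.
Time to reach x = 286 m: t = x/vₓ = 286/55.23 = 5.178 s.
Height: y = v_y0 t − ½ g t² = 60.07 × 5.178 − 4.905 × 5.178² = 311.0 − 131.5 = 179.5 m.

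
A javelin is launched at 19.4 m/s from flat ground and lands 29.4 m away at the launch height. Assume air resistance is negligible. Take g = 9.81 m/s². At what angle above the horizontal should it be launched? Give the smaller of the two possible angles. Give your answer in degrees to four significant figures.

25.01°

From R = (v₀²/g) sin 2θ: sin 2θ = 9.81 × 29.4 / 376.36 = 0.7663.
2θ = 50.02° or 180° − 50.02° = 130.0°, so θ = 25.01° or 64.99°.
The smaller angle is 25.01°.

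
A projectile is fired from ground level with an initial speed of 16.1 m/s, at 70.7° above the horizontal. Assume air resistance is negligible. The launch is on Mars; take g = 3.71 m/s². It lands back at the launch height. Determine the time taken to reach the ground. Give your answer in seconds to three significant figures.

8.19 s

vₓ = 16.10 cos 70.7° = 5.321 m/s; v_y0 = 16.10 sin 70.7° = 15.20 m/s.
Landing at launch height ⇒ T = 2 v_y0 / g = 2 × 15.20 / 3.71 = 8.191 s.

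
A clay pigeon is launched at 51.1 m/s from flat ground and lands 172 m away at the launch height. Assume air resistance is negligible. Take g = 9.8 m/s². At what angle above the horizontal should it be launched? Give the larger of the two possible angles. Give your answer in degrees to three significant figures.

R = v₀² sin 2θ / g gives sin 2θ = gR/v₀² = 9.80·172/51.1² = 0.6455.
2θ = 40.21° or 180° − 40.21° = 139.8°, so θ = 20.10° or 69.90°.
The larger angle is 69.90°.

69.9°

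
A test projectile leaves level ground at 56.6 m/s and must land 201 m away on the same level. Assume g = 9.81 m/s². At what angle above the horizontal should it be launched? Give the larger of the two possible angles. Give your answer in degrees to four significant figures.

71.01°

Level-ground range R = v₀² sin(2θ)/g ⇒ sin(2θ) = gR/v₀² = 9.81 × 201 / 56.6² = 0.6155.
2θ = 37.99° or 180° − 37.99° = 142.0°, so θ = 18.99° or 71.01°.
The larger angle is 71.01°.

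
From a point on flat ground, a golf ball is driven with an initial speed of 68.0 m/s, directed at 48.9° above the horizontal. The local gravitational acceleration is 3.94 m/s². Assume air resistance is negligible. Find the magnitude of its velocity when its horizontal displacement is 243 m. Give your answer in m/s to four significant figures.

Horizontal component vₓ = 68.00 cos 48.9° = 44.70 m/s; vertical v_y0 = 68.00 sin 48.9° = 51.24 m/s.
Time to reach x = 243 m: t = x/vₓ = 243/44.70 = 5.436 s.
Vertical velocity there: v_y = v_y0 − g t = 51.24 − 3.94 × 5.436 = 29.82 m/s.
Speed: √(vₓ² + v_y²) = √(44.70² + 29.82²) = 53.74 m/s.

53.74 m/s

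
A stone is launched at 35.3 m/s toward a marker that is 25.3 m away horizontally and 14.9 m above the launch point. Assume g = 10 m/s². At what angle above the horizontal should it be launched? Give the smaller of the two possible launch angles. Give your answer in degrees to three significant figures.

Trajectory: y = x tanθ − g x² (1 + tan²θ)/(2v₀²). With x = 25.3, y = 14.9, v₀ = 35.3, g = 10.0:
2.568 tan²θ − 25.3 tanθ + (17.47) = 0.
tanθ = [25.3 ± √(25.3² − 4 × 2.568 × (17.47))] / (2 × 2.568) = (25.3 ± 21.46) / 5.137, giving tanθ = 0.7471 or 9.103.
θ = 36.76° or 83.73°; the smaller is 36.76°.

36.8°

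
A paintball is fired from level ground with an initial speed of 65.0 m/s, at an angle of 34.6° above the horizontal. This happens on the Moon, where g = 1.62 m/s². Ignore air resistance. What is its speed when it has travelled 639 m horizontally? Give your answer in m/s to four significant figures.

Horizontal component vₓ = 65.00 cos 34.6° = 53.50 m/s; vertical v_y0 = 65.00 sin 34.6° = 36.91 m/s.
Time to reach x = 639 m: t = x/vₓ = 639/53.50 = 11.94 s.
Vertical velocity there: v_y = v_y0 − g t = 36.91 − 1.62 × 11.94 = 17.56 m/s.
Speed: √(vₓ² + v_y²) = √(53.50² + 17.56²) = 56.31 m/s.

56.31 m/s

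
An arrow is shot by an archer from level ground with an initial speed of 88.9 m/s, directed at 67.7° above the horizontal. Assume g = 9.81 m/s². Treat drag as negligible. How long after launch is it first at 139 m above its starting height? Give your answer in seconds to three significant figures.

Components: vₓ = 88.90 cos 67.7° = 33.73 m/s, v_y0 = 88.90 sin 67.7° = 82.25 m/s.
Height y(t) = 82.25 t − 4.905 t² = 139 gives 4.905 t² − 82.25 t + 139 = 0.
t = [82.25 ± √(82.25² − 2·9.81·139)] / 9.81 = (82.25 ± 63.55) / 9.81, so t = 1.907 s or t = 14.86 s.
The first (ascending) time is 1.907 s.

1.91 s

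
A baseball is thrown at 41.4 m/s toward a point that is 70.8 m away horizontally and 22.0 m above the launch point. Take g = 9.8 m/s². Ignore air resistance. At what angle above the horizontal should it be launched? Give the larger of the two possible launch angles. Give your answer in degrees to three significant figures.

77.1°

Trajectory: y = x tanθ − g x² (1 + tan²θ)/(2v₀²). With x = 70.8, y = 22.0, v₀ = 41.4, g = 9.80:
14.33 tan²θ − 70.8 tanθ + (36.33) = 0.
tanθ = [70.8 ± √(70.8² − 4 × 14.33 × (36.33))] / (2 × 14.33) = (70.8 ± 54.13) / 28.66, giving tanθ = 0.5816 or 4.359.
θ = 30.18° or 77.08°; the larger is 77.08°.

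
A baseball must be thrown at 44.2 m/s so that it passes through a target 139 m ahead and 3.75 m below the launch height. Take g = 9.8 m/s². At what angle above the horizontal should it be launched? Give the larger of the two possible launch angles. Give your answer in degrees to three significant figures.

Trajectory: y = x tanθ − g x² (1 + tan²θ)/(2v₀²). With x = 139, y = −3.75, v₀ = 44.2, g = 9.80:
48.46 tan²θ − 139 tanθ + (44.71) = 0.
tanθ = [139 ± √(139² − 4 × 48.46 × (44.71))] / (2 × 48.46) = (139 ± 103.2) / 96.92, giving tanθ = 0.3692 or 2.499.
θ = 20.26° or 68.19°; the larger is 68.19°.

68.2°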